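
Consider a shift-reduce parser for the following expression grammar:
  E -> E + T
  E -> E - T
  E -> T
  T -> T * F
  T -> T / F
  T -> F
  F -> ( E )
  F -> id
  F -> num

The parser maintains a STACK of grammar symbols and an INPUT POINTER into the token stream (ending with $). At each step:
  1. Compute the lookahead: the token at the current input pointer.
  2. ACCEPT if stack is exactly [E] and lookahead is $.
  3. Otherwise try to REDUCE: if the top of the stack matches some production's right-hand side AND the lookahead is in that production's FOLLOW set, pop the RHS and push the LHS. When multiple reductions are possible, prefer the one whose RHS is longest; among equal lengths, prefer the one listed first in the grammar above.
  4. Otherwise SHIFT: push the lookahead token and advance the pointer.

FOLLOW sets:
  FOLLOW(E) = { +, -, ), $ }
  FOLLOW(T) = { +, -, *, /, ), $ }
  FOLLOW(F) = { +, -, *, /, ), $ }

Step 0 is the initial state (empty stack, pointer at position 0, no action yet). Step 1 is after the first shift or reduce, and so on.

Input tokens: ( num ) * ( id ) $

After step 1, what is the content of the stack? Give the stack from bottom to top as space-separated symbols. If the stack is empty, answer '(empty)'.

Answer: (

Derivation:
Step 1: shift (. Stack=[(] ptr=1 lookahead=num remaining=[num ) * ( id ) $]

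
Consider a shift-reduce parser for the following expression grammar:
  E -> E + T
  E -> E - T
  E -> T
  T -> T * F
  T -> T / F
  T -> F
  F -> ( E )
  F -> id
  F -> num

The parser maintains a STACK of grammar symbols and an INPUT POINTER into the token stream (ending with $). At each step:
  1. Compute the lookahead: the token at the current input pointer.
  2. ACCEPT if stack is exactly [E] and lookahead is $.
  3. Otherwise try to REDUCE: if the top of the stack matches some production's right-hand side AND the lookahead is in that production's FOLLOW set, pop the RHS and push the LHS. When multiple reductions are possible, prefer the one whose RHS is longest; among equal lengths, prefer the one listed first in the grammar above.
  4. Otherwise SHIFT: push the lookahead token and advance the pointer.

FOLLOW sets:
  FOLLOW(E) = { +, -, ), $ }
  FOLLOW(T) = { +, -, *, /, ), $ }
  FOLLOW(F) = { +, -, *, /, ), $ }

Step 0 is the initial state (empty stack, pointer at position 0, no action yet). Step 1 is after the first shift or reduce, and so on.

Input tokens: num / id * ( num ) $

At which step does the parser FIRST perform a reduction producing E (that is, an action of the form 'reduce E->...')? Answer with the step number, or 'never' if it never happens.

Step 1: shift num. Stack=[num] ptr=1 lookahead=/ remaining=[/ id * ( num ) $]
Step 2: reduce F->num. Stack=[F] ptr=1 lookahead=/ remaining=[/ id * ( num ) $]
Step 3: reduce T->F. Stack=[T] ptr=1 lookahead=/ remaining=[/ id * ( num ) $]
Step 4: shift /. Stack=[T /] ptr=2 lookahead=id remaining=[id * ( num ) $]
Step 5: shift id. Stack=[T / id] ptr=3 lookahead=* remaining=[* ( num ) $]
Step 6: reduce F->id. Stack=[T / F] ptr=3 lookahead=* remaining=[* ( num ) $]
Step 7: reduce T->T / F. Stack=[T] ptr=3 lookahead=* remaining=[* ( num ) $]
Step 8: shift *. Stack=[T *] ptr=4 lookahead=( remaining=[( num ) $]
Step 9: shift (. Stack=[T * (] ptr=5 lookahead=num remaining=[num ) $]
Step 10: shift num. Stack=[T * ( num] ptr=6 lookahead=) remaining=[) $]
Step 11: reduce F->num. Stack=[T * ( F] ptr=6 lookahead=) remaining=[) $]
Step 12: reduce T->F. Stack=[T * ( T] ptr=6 lookahead=) remaining=[) $]
Step 13: reduce E->T. Stack=[T * ( E] ptr=6 lookahead=) remaining=[) $]

Answer: 13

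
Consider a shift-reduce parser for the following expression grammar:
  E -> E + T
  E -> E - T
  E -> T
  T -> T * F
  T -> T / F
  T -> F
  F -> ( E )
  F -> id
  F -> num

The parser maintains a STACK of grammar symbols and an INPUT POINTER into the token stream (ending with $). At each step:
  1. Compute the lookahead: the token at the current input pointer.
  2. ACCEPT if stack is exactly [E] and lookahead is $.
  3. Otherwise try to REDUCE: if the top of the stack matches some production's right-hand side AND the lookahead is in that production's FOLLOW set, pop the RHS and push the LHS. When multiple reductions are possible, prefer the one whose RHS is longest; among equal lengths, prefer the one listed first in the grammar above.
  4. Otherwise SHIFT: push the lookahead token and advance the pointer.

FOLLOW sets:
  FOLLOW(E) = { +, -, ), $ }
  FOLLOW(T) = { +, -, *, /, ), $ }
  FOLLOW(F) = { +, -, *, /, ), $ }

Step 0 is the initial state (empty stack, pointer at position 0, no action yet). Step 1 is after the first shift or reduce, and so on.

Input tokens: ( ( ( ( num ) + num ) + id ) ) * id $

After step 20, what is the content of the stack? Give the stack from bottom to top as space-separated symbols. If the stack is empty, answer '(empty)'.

Step 1: shift (. Stack=[(] ptr=1 lookahead=( remaining=[( ( ( num ) + num ) + id ) ) * id $]
Step 2: shift (. Stack=[( (] ptr=2 lookahead=( remaining=[( ( num ) + num ) + id ) ) * id $]
Step 3: shift (. Stack=[( ( (] ptr=3 lookahead=( remaining=[( num ) + num ) + id ) ) * id $]
Step 4: shift (. Stack=[( ( ( (] ptr=4 lookahead=num remaining=[num ) + num ) + id ) ) * id $]
Step 5: shift num. Stack=[( ( ( ( num] ptr=5 lookahead=) remaining=[) + num ) + id ) ) * id $]
Step 6: reduce F->num. Stack=[( ( ( ( F] ptr=5 lookahead=) remaining=[) + num ) + id ) ) * id $]
Step 7: reduce T->F. Stack=[( ( ( ( T] ptr=5 lookahead=) remaining=[) + num ) + id ) ) * id $]
Step 8: reduce E->T. Stack=[( ( ( ( E] ptr=5 lookahead=) remaining=[) + num ) + id ) ) * id $]
Step 9: shift ). Stack=[( ( ( ( E )] ptr=6 lookahead=+ remaining=[+ num ) + id ) ) * id $]
Step 10: reduce F->( E ). Stack=[( ( ( F] ptr=6 lookahead=+ remaining=[+ num ) + id ) ) * id $]
Step 11: reduce T->F. Stack=[( ( ( T] ptr=6 lookahead=+ remaining=[+ num ) + id ) ) * id $]
Step 12: reduce E->T. Stack=[( ( ( E] ptr=6 lookahead=+ remaining=[+ num ) + id ) ) * id $]
Step 13: shift +. Stack=[( ( ( E +] ptr=7 lookahead=num remaining=[num ) + id ) ) * id $]
Step 14: shift num. Stack=[( ( ( E + num] ptr=8 lookahead=) remaining=[) + id ) ) * id $]
Step 15: reduce F->num. Stack=[( ( ( E + F] ptr=8 lookahead=) remaining=[) + id ) ) * id $]
Step 16: reduce T->F. Stack=[( ( ( E + T] ptr=8 lookahead=) remaining=[) + id ) ) * id $]
Step 17: reduce E->E + T. Stack=[( ( ( E] ptr=8 lookahead=) remaining=[) + id ) ) * id $]
Step 18: shift ). Stack=[( ( ( E )] ptr=9 lookahead=+ remaining=[+ id ) ) * id $]
Step 19: reduce F->( E ). Stack=[( ( F] ptr=9 lookahead=+ remaining=[+ id ) ) * id $]
Step 20: reduce T->F. Stack=[( ( T] ptr=9 lookahead=+ remaining=[+ id ) ) * id $]

Answer: ( ( T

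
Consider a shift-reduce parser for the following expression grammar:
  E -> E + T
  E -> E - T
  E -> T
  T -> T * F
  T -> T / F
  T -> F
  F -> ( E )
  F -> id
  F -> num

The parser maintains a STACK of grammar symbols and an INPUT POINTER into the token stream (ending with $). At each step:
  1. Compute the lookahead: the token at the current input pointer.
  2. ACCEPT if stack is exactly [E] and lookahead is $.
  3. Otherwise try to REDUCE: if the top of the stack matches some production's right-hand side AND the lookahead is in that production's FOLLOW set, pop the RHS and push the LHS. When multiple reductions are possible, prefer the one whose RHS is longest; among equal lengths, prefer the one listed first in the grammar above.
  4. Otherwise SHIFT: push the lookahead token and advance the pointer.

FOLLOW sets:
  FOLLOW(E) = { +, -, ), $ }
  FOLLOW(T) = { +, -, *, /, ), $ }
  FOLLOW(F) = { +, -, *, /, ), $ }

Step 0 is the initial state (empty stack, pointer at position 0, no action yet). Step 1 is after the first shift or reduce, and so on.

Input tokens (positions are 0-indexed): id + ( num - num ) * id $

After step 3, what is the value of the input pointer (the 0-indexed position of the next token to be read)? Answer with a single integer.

Step 1: shift id. Stack=[id] ptr=1 lookahead=+ remaining=[+ ( num - num ) * id $]
Step 2: reduce F->id. Stack=[F] ptr=1 lookahead=+ remaining=[+ ( num - num ) * id $]
Step 3: reduce T->F. Stack=[T] ptr=1 lookahead=+ remaining=[+ ( num - num ) * id $]

Answer: 1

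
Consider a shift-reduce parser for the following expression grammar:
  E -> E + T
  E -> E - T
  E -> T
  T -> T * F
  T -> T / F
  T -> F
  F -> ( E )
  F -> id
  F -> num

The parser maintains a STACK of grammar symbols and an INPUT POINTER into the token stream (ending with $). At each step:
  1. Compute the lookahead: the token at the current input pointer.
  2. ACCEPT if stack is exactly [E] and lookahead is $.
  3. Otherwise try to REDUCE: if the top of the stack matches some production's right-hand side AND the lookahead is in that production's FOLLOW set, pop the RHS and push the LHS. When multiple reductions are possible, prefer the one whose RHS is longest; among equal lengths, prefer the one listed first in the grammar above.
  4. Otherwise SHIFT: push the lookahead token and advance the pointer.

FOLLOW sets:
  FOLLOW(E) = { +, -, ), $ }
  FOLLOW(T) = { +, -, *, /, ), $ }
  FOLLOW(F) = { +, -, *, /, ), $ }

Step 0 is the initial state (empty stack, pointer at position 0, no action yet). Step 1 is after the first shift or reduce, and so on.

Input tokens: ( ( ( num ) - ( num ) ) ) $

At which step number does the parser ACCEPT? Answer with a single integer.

Step 1: shift (. Stack=[(] ptr=1 lookahead=( remaining=[( ( num ) - ( num ) ) ) $]
Step 2: shift (. Stack=[( (] ptr=2 lookahead=( remaining=[( num ) - ( num ) ) ) $]
Step 3: shift (. Stack=[( ( (] ptr=3 lookahead=num remaining=[num ) - ( num ) ) ) $]
Step 4: shift num. Stack=[( ( ( num] ptr=4 lookahead=) remaining=[) - ( num ) ) ) $]
Step 5: reduce F->num. Stack=[( ( ( F] ptr=4 lookahead=) remaining=[) - ( num ) ) ) $]
Step 6: reduce T->F. Stack=[( ( ( T] ptr=4 lookahead=) remaining=[) - ( num ) ) ) $]
Step 7: reduce E->T. Stack=[( ( ( E] ptr=4 lookahead=) remaining=[) - ( num ) ) ) $]
Step 8: shift ). Stack=[( ( ( E )] ptr=5 lookahead=- remaining=[- ( num ) ) ) $]
Step 9: reduce F->( E ). Stack=[( ( F] ptr=5 lookahead=- remaining=[- ( num ) ) ) $]
Step 10: reduce T->F. Stack=[( ( T] ptr=5 lookahead=- remaining=[- ( num ) ) ) $]
Step 11: reduce E->T. Stack=[( ( E] ptr=5 lookahead=- remaining=[- ( num ) ) ) $]
Step 12: shift -. Stack=[( ( E -] ptr=6 lookahead=( remaining=[( num ) ) ) $]
Step 13: shift (. Stack=[( ( E - (] ptr=7 lookahead=num remaining=[num ) ) ) $]
Step 14: shift num. Stack=[( ( E - ( num] ptr=8 lookahead=) remaining=[) ) ) $]
Step 15: reduce F->num. Stack=[( ( E - ( F] ptr=8 lookahead=) remaining=[) ) ) $]
Step 16: reduce T->F. Stack=[( ( E - ( T] ptr=8 lookahead=) remaining=[) ) ) $]
Step 17: reduce E->T. Stack=[( ( E - ( E] ptr=8 lookahead=) remaining=[) ) ) $]
Step 18: shift ). Stack=[( ( E - ( E )] ptr=9 lookahead=) remaining=[) ) $]
Step 19: reduce F->( E ). Stack=[( ( E - F] ptr=9 lookahead=) remaining=[) ) $]
Step 20: reduce T->F. Stack=[( ( E - T] ptr=9 lookahead=) remaining=[) ) $]
Step 21: reduce E->E - T. Stack=[( ( E] ptr=9 lookahead=) remaining=[) ) $]
Step 22: shift ). Stack=[( ( E )] ptr=10 lookahead=) remaining=[) $]
Step 23: reduce F->( E ). Stack=[( F] ptr=10 lookahead=) remaining=[) $]
Step 24: reduce T->F. Stack=[( T] ptr=10 lookahead=) remaining=[) $]
Step 25: reduce E->T. Stack=[( E] ptr=10 lookahead=) remaining=[) $]
Step 26: shift ). Stack=[( E )] ptr=11 lookahead=$ remaining=[$]
Step 27: reduce F->( E ). Stack=[F] ptr=11 lookahead=$ remaining=[$]
Step 28: reduce T->F. Stack=[T] ptr=11 lookahead=$ remaining=[$]
Step 29: reduce E->T. Stack=[E] ptr=11 lookahead=$ remaining=[$]
Step 30: accept. Stack=[E] ptr=11 lookahead=$ remaining=[$]

Answer: 30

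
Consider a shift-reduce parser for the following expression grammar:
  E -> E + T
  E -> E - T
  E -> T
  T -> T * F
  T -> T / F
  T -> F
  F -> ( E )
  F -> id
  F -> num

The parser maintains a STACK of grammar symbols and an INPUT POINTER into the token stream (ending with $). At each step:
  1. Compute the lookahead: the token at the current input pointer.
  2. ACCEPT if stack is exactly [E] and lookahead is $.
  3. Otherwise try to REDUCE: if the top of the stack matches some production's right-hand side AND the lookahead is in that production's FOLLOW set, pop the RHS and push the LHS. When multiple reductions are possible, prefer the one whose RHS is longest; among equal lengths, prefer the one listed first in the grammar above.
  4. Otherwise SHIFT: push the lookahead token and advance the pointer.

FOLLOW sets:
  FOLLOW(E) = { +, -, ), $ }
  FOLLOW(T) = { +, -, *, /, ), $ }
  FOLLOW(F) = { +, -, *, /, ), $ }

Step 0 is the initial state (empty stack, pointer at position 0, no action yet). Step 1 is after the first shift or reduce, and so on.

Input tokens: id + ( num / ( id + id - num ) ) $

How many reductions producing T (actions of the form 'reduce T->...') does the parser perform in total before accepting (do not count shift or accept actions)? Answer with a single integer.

Step 1: shift id. Stack=[id] ptr=1 lookahead=+ remaining=[+ ( num / ( id + id - num ) ) $]
Step 2: reduce F->id. Stack=[F] ptr=1 lookahead=+ remaining=[+ ( num / ( id + id - num ) ) $]
Step 3: reduce T->F. Stack=[T] ptr=1 lookahead=+ remaining=[+ ( num / ( id + id - num ) ) $]
Step 4: reduce E->T. Stack=[E] ptr=1 lookahead=+ remaining=[+ ( num / ( id + id - num ) ) $]
Step 5: shift +. Stack=[E +] ptr=2 lookahead=( remaining=[( num / ( id + id - num ) ) $]
Step 6: shift (. Stack=[E + (] ptr=3 lookahead=num remaining=[num / ( id + id - num ) ) $]
Step 7: shift num. Stack=[E + ( num] ptr=4 lookahead=/ remaining=[/ ( id + id - num ) ) $]
Step 8: reduce F->num. Stack=[E + ( F] ptr=4 lookahead=/ remaining=[/ ( id + id - num ) ) $]
Step 9: reduce T->F. Stack=[E + ( T] ptr=4 lookahead=/ remaining=[/ ( id + id - num ) ) $]
Step 10: shift /. Stack=[E + ( T /] ptr=5 lookahead=( remaining=[( id + id - num ) ) $]
Step 11: shift (. Stack=[E + ( T / (] ptr=6 lookahead=id remaining=[id + id - num ) ) $]
Step 12: shift id. Stack=[E + ( T / ( id] ptr=7 lookahead=+ remaining=[+ id - num ) ) $]
Step 13: reduce F->id. Stack=[E + ( T / ( F] ptr=7 lookahead=+ remaining=[+ id - num ) ) $]
Step 14: reduce T->F. Stack=[E + ( T / ( T] ptr=7 lookahead=+ remaining=[+ id - num ) ) $]
Step 15: reduce E->T. Stack=[E + ( T / ( E] ptr=7 lookahead=+ remaining=[+ id - num ) ) $]
Step 16: shift +. Stack=[E + ( T / ( E +] ptr=8 lookahead=id remaining=[id - num ) ) $]
Step 17: shift id. Stack=[E + ( T / ( E + id] ptr=9 lookahead=- remaining=[- num ) ) $]
Step 18: reduce F->id. Stack=[E + ( T / ( E + F] ptr=9 lookahead=- remaining=[- num ) ) $]
Step 19: reduce T->F. Stack=[E + ( T / ( E + T] ptr=9 lookahead=- remaining=[- num ) ) $]
Step 20: reduce E->E + T. Stack=[E + ( T / ( E] ptr=9 lookahead=- remaining=[- num ) ) $]
Step 21: shift -. Stack=[E + ( T / ( E -] ptr=10 lookahead=num remaining=[num ) ) $]
Step 22: shift num. Stack=[E + ( T / ( E - num] ptr=11 lookahead=) remaining=[) ) $]
Step 23: reduce F->num. Stack=[E + ( T / ( E - F] ptr=11 lookahead=) remaining=[) ) $]
Step 24: reduce T->F. Stack=[E + ( T / ( E - T] ptr=11 lookahead=) remaining=[) ) $]
Step 25: reduce E->E - T. Stack=[E + ( T / ( E] ptr=11 lookahead=) remaining=[) ) $]
Step 26: shift ). Stack=[E + ( T / ( E )] ptr=12 lookahead=) remaining=[) $]
Step 27: reduce F->( E ). Stack=[E + ( T / F] ptr=12 lookahead=) remaining=[) $]
Step 28: reduce T->T / F. Stack=[E + ( T] ptr=12 lookahead=) remaining=[) $]
Step 29: reduce E->T. Stack=[E + ( E] ptr=12 lookahead=) remaining=[) $]
Step 30: shift ). Stack=[E + ( E )] ptr=13 lookahead=$ remaining=[$]
Step 31: reduce F->( E ). Stack=[E + F] ptr=13 lookahead=$ remaining=[$]
Step 32: reduce T->F. Stack=[E + T] ptr=13 lookahead=$ remaining=[$]
Step 33: reduce E->E + T. Stack=[E] ptr=13 lookahead=$ remaining=[$]
Step 34: accept. Stack=[E] ptr=13 lookahead=$ remaining=[$]

Answer: 7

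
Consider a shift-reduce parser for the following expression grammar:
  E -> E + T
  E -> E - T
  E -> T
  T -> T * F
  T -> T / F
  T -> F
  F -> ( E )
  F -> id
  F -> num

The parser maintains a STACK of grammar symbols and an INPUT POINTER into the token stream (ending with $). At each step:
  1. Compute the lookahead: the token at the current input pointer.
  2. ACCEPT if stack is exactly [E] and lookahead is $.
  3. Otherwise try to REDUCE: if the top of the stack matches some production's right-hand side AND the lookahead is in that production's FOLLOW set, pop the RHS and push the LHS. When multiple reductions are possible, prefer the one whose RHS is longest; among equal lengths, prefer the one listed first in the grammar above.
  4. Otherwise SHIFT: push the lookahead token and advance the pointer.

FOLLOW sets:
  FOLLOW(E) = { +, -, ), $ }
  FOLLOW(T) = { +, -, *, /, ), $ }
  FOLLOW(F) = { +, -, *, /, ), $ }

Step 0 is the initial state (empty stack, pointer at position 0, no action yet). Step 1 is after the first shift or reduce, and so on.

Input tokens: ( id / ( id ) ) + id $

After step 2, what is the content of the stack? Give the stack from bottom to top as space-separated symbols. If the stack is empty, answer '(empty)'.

Answer: ( id

Derivation:
Step 1: shift (. Stack=[(] ptr=1 lookahead=id remaining=[id / ( id ) ) + id $]
Step 2: shift id. Stack=[( id] ptr=2 lookahead=/ remaining=[/ ( id ) ) + id $]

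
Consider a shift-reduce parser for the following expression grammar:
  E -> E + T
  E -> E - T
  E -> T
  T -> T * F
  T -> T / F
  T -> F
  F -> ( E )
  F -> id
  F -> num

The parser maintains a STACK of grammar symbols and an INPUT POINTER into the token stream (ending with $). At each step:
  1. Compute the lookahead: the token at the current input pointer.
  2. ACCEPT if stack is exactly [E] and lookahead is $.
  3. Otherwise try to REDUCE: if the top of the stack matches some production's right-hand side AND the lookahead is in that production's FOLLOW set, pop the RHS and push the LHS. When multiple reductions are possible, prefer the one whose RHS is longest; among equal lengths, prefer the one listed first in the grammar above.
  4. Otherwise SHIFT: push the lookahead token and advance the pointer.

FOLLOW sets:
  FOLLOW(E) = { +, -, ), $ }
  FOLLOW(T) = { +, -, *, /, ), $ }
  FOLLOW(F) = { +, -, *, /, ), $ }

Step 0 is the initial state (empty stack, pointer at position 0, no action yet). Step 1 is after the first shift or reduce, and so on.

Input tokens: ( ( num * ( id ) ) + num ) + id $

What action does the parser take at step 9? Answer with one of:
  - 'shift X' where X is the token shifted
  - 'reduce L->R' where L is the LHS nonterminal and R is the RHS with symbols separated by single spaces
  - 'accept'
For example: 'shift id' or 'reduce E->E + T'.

Step 1: shift (. Stack=[(] ptr=1 lookahead=( remaining=[( num * ( id ) ) + num ) + id $]
Step 2: shift (. Stack=[( (] ptr=2 lookahead=num remaining=[num * ( id ) ) + num ) + id $]
Step 3: shift num. Stack=[( ( num] ptr=3 lookahead=* remaining=[* ( id ) ) + num ) + id $]
Step 4: reduce F->num. Stack=[( ( F] ptr=3 lookahead=* remaining=[* ( id ) ) + num ) + id $]
Step 5: reduce T->F. Stack=[( ( T] ptr=3 lookahead=* remaining=[* ( id ) ) + num ) + id $]
Step 6: shift *. Stack=[( ( T *] ptr=4 lookahead=( remaining=[( id ) ) + num ) + id $]
Step 7: shift (. Stack=[( ( T * (] ptr=5 lookahead=id remaining=[id ) ) + num ) + id $]
Step 8: shift id. Stack=[( ( T * ( id] ptr=6 lookahead=) remaining=[) ) + num ) + id $]
Step 9: reduce F->id. Stack=[( ( T * ( F] ptr=6 lookahead=) remaining=[) ) + num ) + id $]

Answer: reduce F->id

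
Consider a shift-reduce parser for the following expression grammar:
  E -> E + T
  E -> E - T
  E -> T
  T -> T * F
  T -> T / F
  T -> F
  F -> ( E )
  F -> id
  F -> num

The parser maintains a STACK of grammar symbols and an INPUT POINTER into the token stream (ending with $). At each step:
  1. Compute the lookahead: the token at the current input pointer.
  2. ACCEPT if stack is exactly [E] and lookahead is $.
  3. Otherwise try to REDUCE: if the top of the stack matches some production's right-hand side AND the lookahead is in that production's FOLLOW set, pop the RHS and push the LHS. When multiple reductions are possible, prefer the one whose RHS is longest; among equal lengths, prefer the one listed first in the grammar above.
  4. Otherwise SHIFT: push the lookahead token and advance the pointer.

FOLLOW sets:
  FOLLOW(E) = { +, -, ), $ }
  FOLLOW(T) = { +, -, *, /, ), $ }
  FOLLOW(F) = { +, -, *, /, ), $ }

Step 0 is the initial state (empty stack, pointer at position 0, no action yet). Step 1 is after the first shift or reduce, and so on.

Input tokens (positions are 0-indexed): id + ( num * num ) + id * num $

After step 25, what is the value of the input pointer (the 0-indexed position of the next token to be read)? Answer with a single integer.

Answer: 11

Derivation:
Step 1: shift id. Stack=[id] ptr=1 lookahead=+ remaining=[+ ( num * num ) + id * num $]
Step 2: reduce F->id. Stack=[F] ptr=1 lookahead=+ remaining=[+ ( num * num ) + id * num $]
Step 3: reduce T->F. Stack=[T] ptr=1 lookahead=+ remaining=[+ ( num * num ) + id * num $]
Step 4: reduce E->T. Stack=[E] ptr=1 lookahead=+ remaining=[+ ( num * num ) + id * num $]
Step 5: shift +. Stack=[E +] ptr=2 lookahead=( remaining=[( num * num ) + id * num $]
Step 6: shift (. Stack=[E + (] ptr=3 lookahead=num remaining=[num * num ) + id * num $]
Step 7: shift num. Stack=[E + ( num] ptr=4 lookahead=* remaining=[* num ) + id * num $]
Step 8: reduce F->num. Stack=[E + ( F] ptr=4 lookahead=* remaining=[* num ) + id * num $]
Step 9: reduce T->F. Stack=[E + ( T] ptr=4 lookahead=* remaining=[* num ) + id * num $]
Step 10: shift *. Stack=[E + ( T *] ptr=5 lookahead=num remaining=[num ) + id * num $]
Step 11: shift num. Stack=[E + ( T * num] ptr=6 lookahead=) remaining=[) + id * num $]
Step 12: reduce F->num. Stack=[E + ( T * F] ptr=6 lookahead=) remaining=[) + id * num $]
Step 13: reduce T->T * F. Stack=[E + ( T] ptr=6 lookahead=) remaining=[) + id * num $]
Step 14: reduce E->T. Stack=[E + ( E] ptr=6 lookahead=) remaining=[) + id * num $]
Step 15: shift ). Stack=[E + ( E )] ptr=7 lookahead=+ remaining=[+ id * num $]
Step 16: reduce F->( E ). Stack=[E + F] ptr=7 lookahead=+ remaining=[+ id * num $]
Step 17: reduce T->F. Stack=[E + T] ptr=7 lookahead=+ remaining=[+ id * num $]
Step 18: reduce E->E + T. Stack=[E] ptr=7 lookahead=+ remaining=[+ id * num $]
Step 19: shift +. Stack=[E +] ptr=8 lookahead=id remaining=[id * num $]
Step 20: shift id. Stack=[E + id] ptr=9 lookahead=* remaining=[* num $]
Step 21: reduce F->id. Stack=[E + F] ptr=9 lookahead=* remaining=[* num $]
Step 22: reduce T->F. Stack=[E + T] ptr=9 lookahead=* remaining=[* num $]
Step 23: shift *. Stack=[E + T *] ptr=10 lookahead=num remaining=[num $]
Step 24: shift num. Stack=[E + T * num] ptr=11 lookahead=$ remaining=[$]
Step 25: reduce F->num. Stack=[E + T * F] ptr=11 lookahead=$ remaining=[$]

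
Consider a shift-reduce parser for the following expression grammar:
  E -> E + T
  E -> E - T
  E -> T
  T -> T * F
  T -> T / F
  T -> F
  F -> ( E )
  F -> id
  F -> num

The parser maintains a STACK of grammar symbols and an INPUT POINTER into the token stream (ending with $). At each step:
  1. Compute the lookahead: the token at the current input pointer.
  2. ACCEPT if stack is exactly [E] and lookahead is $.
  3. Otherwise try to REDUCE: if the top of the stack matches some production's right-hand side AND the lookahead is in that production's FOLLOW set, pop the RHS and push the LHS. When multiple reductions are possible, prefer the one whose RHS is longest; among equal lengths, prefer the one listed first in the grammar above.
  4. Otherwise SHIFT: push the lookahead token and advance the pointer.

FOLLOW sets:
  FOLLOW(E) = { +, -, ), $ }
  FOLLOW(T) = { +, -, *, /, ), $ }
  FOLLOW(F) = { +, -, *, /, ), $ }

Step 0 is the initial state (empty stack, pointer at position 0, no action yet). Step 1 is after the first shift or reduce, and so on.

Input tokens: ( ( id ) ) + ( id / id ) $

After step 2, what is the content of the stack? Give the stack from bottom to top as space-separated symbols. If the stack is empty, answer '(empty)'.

Step 1: shift (. Stack=[(] ptr=1 lookahead=( remaining=[( id ) ) + ( id / id ) $]
Step 2: shift (. Stack=[( (] ptr=2 lookahead=id remaining=[id ) ) + ( id / id ) $]

Answer: ( (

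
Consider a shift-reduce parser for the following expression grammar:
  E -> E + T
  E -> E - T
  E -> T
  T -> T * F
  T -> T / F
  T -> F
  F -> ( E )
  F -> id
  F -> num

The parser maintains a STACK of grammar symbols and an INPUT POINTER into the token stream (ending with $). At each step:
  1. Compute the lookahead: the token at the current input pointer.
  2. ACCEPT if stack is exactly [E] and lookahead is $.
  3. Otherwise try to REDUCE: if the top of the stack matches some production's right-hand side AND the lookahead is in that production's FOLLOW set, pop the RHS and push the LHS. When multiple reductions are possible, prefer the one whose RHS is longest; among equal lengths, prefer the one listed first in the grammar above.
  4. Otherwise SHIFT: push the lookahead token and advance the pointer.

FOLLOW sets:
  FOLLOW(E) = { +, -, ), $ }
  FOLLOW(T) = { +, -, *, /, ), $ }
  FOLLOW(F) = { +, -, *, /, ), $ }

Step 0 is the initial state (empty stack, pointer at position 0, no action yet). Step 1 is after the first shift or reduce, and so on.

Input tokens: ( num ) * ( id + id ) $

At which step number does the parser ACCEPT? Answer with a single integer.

Step 1: shift (. Stack=[(] ptr=1 lookahead=num remaining=[num ) * ( id + id ) $]
Step 2: shift num. Stack=[( num] ptr=2 lookahead=) remaining=[) * ( id + id ) $]
Step 3: reduce F->num. Stack=[( F] ptr=2 lookahead=) remaining=[) * ( id + id ) $]
Step 4: reduce T->F. Stack=[( T] ptr=2 lookahead=) remaining=[) * ( id + id ) $]
Step 5: reduce E->T. Stack=[( E] ptr=2 lookahead=) remaining=[) * ( id + id ) $]
Step 6: shift ). Stack=[( E )] ptr=3 lookahead=* remaining=[* ( id + id ) $]
Step 7: reduce F->( E ). Stack=[F] ptr=3 lookahead=* remaining=[* ( id + id ) $]
Step 8: reduce T->F. Stack=[T] ptr=3 lookahead=* remaining=[* ( id + id ) $]
Step 9: shift *. Stack=[T *] ptr=4 lookahead=( remaining=[( id + id ) $]
Step 10: shift (. Stack=[T * (] ptr=5 lookahead=id remaining=[id + id ) $]
Step 11: shift id. Stack=[T * ( id] ptr=6 lookahead=+ remaining=[+ id ) $]
Step 12: reduce F->id. Stack=[T * ( F] ptr=6 lookahead=+ remaining=[+ id ) $]
Step 13: reduce T->F. Stack=[T * ( T] ptr=6 lookahead=+ remaining=[+ id ) $]
Step 14: reduce E->T. Stack=[T * ( E] ptr=6 lookahead=+ remaining=[+ id ) $]
Step 15: shift +. Stack=[T * ( E +] ptr=7 lookahead=id remaining=[id ) $]
Step 16: shift id. Stack=[T * ( E + id] ptr=8 lookahead=) remaining=[) $]
Step 17: reduce F->id. Stack=[T * ( E + F] ptr=8 lookahead=) remaining=[) $]
Step 18: reduce T->F. Stack=[T * ( E + T] ptr=8 lookahead=) remaining=[) $]
Step 19: reduce E->E + T. Stack=[T * ( E] ptr=8 lookahead=) remaining=[) $]
Step 20: shift ). Stack=[T * ( E )] ptr=9 lookahead=$ remaining=[$]
Step 21: reduce F->( E ). Stack=[T * F] ptr=9 lookahead=$ remaining=[$]
Step 22: reduce T->T * F. Stack=[T] ptr=9 lookahead=$ remaining=[$]
Step 23: reduce E->T. Stack=[E] ptr=9 lookahead=$ remaining=[$]
Step 24: accept. Stack=[E] ptr=9 lookahead=$ remaining=[$]

Answer: 24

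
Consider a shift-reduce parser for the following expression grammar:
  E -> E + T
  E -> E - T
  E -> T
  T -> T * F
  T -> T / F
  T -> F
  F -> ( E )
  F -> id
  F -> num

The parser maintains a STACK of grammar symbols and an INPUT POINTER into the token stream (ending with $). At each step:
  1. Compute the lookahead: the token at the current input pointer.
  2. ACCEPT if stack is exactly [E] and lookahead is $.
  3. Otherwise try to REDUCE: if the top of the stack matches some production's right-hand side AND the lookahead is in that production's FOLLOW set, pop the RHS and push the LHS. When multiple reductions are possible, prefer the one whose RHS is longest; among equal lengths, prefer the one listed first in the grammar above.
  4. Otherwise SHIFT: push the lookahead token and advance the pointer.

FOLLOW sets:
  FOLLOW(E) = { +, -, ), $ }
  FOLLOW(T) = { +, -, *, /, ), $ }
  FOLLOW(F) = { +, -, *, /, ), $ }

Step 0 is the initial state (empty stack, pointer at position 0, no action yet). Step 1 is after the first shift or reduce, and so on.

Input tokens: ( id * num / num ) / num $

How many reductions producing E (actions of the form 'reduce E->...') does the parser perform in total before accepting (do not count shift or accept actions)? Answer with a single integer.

Step 1: shift (. Stack=[(] ptr=1 lookahead=id remaining=[id * num / num ) / num $]
Step 2: shift id. Stack=[( id] ptr=2 lookahead=* remaining=[* num / num ) / num $]
Step 3: reduce F->id. Stack=[( F] ptr=2 lookahead=* remaining=[* num / num ) / num $]
Step 4: reduce T->F. Stack=[( T] ptr=2 lookahead=* remaining=[* num / num ) / num $]
Step 5: shift *. Stack=[( T *] ptr=3 lookahead=num remaining=[num / num ) / num $]
Step 6: shift num. Stack=[( T * num] ptr=4 lookahead=/ remaining=[/ num ) / num $]
Step 7: reduce F->num. Stack=[( T * F] ptr=4 lookahead=/ remaining=[/ num ) / num $]
Step 8: reduce T->T * F. Stack=[( T] ptr=4 lookahead=/ remaining=[/ num ) / num $]
Step 9: shift /. Stack=[( T /] ptr=5 lookahead=num remaining=[num ) / num $]
Step 10: shift num. Stack=[( T / num] ptr=6 lookahead=) remaining=[) / num $]
Step 11: reduce F->num. Stack=[( T / F] ptr=6 lookahead=) remaining=[) / num $]
Step 12: reduce T->T / F. Stack=[( T] ptr=6 lookahead=) remaining=[) / num $]
Step 13: reduce E->T. Stack=[( E] ptr=6 lookahead=) remaining=[) / num $]
Step 14: shift ). Stack=[( E )] ptr=7 lookahead=/ remaining=[/ num $]
Step 15: reduce F->( E ). Stack=[F] ptr=7 lookahead=/ remaining=[/ num $]
Step 16: reduce T->F. Stack=[T] ptr=7 lookahead=/ remaining=[/ num $]
Step 17: shift /. Stack=[T /] ptr=8 lookahead=num remaining=[num $]
Step 18: shift num. Stack=[T / num] ptr=9 lookahead=$ remaining=[$]
Step 19: reduce F->num. Stack=[T / F] ptr=9 lookahead=$ remaining=[$]
Step 20: reduce T->T / F. Stack=[T] ptr=9 lookahead=$ remaining=[$]
Step 21: reduce E->T. Stack=[E] ptr=9 lookahead=$ remaining=[$]
Step 22: accept. Stack=[E] ptr=9 lookahead=$ remaining=[$]

Answer: 2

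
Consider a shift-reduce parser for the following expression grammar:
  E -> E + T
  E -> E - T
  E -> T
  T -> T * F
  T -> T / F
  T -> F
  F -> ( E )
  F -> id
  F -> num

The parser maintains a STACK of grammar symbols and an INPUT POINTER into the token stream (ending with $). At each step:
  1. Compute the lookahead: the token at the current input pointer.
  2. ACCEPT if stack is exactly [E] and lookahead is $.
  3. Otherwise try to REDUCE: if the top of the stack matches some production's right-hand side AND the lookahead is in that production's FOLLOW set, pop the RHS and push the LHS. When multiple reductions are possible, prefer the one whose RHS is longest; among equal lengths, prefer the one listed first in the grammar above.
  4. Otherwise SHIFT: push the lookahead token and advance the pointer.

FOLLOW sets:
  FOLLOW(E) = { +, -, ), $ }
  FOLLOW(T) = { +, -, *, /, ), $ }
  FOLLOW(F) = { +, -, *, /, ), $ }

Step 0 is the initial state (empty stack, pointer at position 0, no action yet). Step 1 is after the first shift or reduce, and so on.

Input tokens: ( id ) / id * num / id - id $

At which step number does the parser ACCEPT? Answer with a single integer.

Answer: 27

Derivation:
Step 1: shift (. Stack=[(] ptr=1 lookahead=id remaining=[id ) / id * num / id - id $]
Step 2: shift id. Stack=[( id] ptr=2 lookahead=) remaining=[) / id * num / id - id $]
Step 3: reduce F->id. Stack=[( F] ptr=2 lookahead=) remaining=[) / id * num / id - id $]
Step 4: reduce T->F. Stack=[( T] ptr=2 lookahead=) remaining=[) / id * num / id - id $]
Step 5: reduce E->T. Stack=[( E] ptr=2 lookahead=) remaining=[) / id * num / id - id $]
Step 6: shift ). Stack=[( E )] ptr=3 lookahead=/ remaining=[/ id * num / id - id $]
Step 7: reduce F->( E ). Stack=[F] ptr=3 lookahead=/ remaining=[/ id * num / id - id $]
Step 8: reduce T->F. Stack=[T] ptr=3 lookahead=/ remaining=[/ id * num / id - id $]
Step 9: shift /. Stack=[T /] ptr=4 lookahead=id remaining=[id * num / id - id $]
Step 10: shift id. Stack=[T / id] ptr=5 lookahead=* remaining=[* num / id - id $]
Step 11: reduce F->id. Stack=[T / F] ptr=5 lookahead=* remaining=[* num / id - id $]
Step 12: reduce T->T / F. Stack=[T] ptr=5 lookahead=* remaining=[* num / id - id $]
Step 13: shift *. Stack=[T *] ptr=6 lookahead=num remaining=[num / id - id $]
Step 14: shift num. Stack=[T * num] ptr=7 lookahead=/ remaining=[/ id - id $]
Step 15: reduce F->num. Stack=[T * F] ptr=7 lookahead=/ remaining=[/ id - id $]
Step 16: reduce T->T * F. Stack=[T] ptr=7 lookahead=/ remaining=[/ id - id $]
Step 17: shift /. Stack=[T /] ptr=8 lookahead=id remaining=[id - id $]
Step 18: shift id. Stack=[T / id] ptr=9 lookahead=- remaining=[- id $]
Step 19: reduce F->id. Stack=[T / F] ptr=9 lookahead=- remaining=[- id $]
Step 20: reduce T->T / F. Stack=[T] ptr=9 lookahead=- remaining=[- id $]
Step 21: reduce E->T. Stack=[E] ptr=9 lookahead=- remaining=[- id $]
Step 22: shift -. Stack=[E -] ptr=10 lookahead=id remaining=[id $]
Step 23: shift id. Stack=[E - id] ptr=11 lookahead=$ remaining=[$]
Step 24: reduce F->id. Stack=[E - F] ptr=11 lookahead=$ remaining=[$]
Step 25: reduce T->F. Stack=[E - T] ptr=11 lookahead=$ remaining=[$]
Step 26: reduce E->E - T. Stack=[E] ptr=11 lookahead=$ remaining=[$]
Step 27: accept. Stack=[E] ptr=11 lookahead=$ remaining=[$]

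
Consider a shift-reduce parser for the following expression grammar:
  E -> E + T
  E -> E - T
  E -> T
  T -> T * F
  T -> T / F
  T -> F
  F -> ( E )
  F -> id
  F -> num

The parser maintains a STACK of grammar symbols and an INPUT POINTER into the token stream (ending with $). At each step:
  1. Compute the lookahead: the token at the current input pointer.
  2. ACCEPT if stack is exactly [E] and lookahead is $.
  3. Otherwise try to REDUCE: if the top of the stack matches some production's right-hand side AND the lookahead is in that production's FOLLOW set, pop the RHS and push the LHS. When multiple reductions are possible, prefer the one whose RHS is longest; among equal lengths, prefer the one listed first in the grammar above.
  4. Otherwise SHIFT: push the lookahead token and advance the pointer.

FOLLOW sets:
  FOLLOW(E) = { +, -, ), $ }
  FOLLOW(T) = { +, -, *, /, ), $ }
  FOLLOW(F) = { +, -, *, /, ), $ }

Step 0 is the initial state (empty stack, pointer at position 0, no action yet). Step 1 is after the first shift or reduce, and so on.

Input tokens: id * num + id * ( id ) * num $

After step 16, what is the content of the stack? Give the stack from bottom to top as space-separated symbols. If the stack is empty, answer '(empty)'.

Step 1: shift id. Stack=[id] ptr=1 lookahead=* remaining=[* num + id * ( id ) * num $]
Step 2: reduce F->id. Stack=[F] ptr=1 lookahead=* remaining=[* num + id * ( id ) * num $]
Step 3: reduce T->F. Stack=[T] ptr=1 lookahead=* remaining=[* num + id * ( id ) * num $]
Step 4: shift *. Stack=[T *] ptr=2 lookahead=num remaining=[num + id * ( id ) * num $]
Step 5: shift num. Stack=[T * num] ptr=3 lookahead=+ remaining=[+ id * ( id ) * num $]
Step 6: reduce F->num. Stack=[T * F] ptr=3 lookahead=+ remaining=[+ id * ( id ) * num $]
Step 7: reduce T->T * F. Stack=[T] ptr=3 lookahead=+ remaining=[+ id * ( id ) * num $]
Step 8: reduce E->T. Stack=[E] ptr=3 lookahead=+ remaining=[+ id * ( id ) * num $]
Step 9: shift +. Stack=[E +] ptr=4 lookahead=id remaining=[id * ( id ) * num $]
Step 10: shift id. Stack=[E + id] ptr=5 lookahead=* remaining=[* ( id ) * num $]
Step 11: reduce F->id. Stack=[E + F] ptr=5 lookahead=* remaining=[* ( id ) * num $]
Step 12: reduce T->F. Stack=[E + T] ptr=5 lookahead=* remaining=[* ( id ) * num $]
Step 13: shift *. Stack=[E + T *] ptr=6 lookahead=( remaining=[( id ) * num $]
Step 14: shift (. Stack=[E + T * (] ptr=7 lookahead=id remaining=[id ) * num $]
Step 15: shift id. Stack=[E + T * ( id] ptr=8 lookahead=) remaining=[) * num $]
Step 16: reduce F->id. Stack=[E + T * ( F] ptr=8 lookahead=) remaining=[) * num $]

Answer: E + T * ( F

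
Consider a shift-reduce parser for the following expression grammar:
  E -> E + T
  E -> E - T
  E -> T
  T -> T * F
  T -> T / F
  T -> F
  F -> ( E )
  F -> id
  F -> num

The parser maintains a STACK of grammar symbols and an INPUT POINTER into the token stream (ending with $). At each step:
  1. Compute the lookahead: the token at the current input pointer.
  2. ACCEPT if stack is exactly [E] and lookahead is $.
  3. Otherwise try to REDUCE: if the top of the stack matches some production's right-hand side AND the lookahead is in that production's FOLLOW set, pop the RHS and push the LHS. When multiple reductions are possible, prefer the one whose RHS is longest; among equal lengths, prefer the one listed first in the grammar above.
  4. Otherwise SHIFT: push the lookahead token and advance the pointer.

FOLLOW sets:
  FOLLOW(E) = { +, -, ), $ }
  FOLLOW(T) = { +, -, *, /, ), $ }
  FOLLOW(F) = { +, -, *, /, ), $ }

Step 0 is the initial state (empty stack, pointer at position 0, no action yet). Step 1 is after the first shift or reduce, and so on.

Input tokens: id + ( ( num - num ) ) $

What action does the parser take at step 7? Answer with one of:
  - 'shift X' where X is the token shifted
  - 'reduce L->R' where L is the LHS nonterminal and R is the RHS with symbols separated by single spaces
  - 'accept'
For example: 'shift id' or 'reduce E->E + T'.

Step 1: shift id. Stack=[id] ptr=1 lookahead=+ remaining=[+ ( ( num - num ) ) $]
Step 2: reduce F->id. Stack=[F] ptr=1 lookahead=+ remaining=[+ ( ( num - num ) ) $]
Step 3: reduce T->F. Stack=[T] ptr=1 lookahead=+ remaining=[+ ( ( num - num ) ) $]
Step 4: reduce E->T. Stack=[E] ptr=1 lookahead=+ remaining=[+ ( ( num - num ) ) $]
Step 5: shift +. Stack=[E +] ptr=2 lookahead=( remaining=[( ( num - num ) ) $]
Step 6: shift (. Stack=[E + (] ptr=3 lookahead=( remaining=[( num - num ) ) $]
Step 7: shift (. Stack=[E + ( (] ptr=4 lookahead=num remaining=[num - num ) ) $]

Answer: shift (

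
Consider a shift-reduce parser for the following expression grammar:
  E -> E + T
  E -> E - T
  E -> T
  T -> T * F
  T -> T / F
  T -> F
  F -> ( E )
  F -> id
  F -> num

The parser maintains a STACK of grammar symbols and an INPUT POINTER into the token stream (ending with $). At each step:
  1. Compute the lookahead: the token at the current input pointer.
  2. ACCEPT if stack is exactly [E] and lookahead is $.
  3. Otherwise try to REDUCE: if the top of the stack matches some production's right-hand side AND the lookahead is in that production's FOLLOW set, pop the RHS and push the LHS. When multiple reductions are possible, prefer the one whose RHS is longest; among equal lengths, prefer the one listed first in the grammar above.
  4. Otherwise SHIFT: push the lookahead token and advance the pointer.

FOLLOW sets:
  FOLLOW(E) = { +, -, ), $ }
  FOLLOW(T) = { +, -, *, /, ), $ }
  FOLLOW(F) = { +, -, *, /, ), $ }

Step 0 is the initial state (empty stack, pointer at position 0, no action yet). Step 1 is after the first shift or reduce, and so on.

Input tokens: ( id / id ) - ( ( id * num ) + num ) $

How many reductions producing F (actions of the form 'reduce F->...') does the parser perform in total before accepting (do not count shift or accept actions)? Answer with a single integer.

Step 1: shift (. Stack=[(] ptr=1 lookahead=id remaining=[id / id ) - ( ( id * num ) + num ) $]
Step 2: shift id. Stack=[( id] ptr=2 lookahead=/ remaining=[/ id ) - ( ( id * num ) + num ) $]
Step 3: reduce F->id. Stack=[( F] ptr=2 lookahead=/ remaining=[/ id ) - ( ( id * num ) + num ) $]
Step 4: reduce T->F. Stack=[( T] ptr=2 lookahead=/ remaining=[/ id ) - ( ( id * num ) + num ) $]
Step 5: shift /. Stack=[( T /] ptr=3 lookahead=id remaining=[id ) - ( ( id * num ) + num ) $]
Step 6: shift id. Stack=[( T / id] ptr=4 lookahead=) remaining=[) - ( ( id * num ) + num ) $]
Step 7: reduce F->id. Stack=[( T / F] ptr=4 lookahead=) remaining=[) - ( ( id * num ) + num ) $]
Step 8: reduce T->T / F. Stack=[( T] ptr=4 lookahead=) remaining=[) - ( ( id * num ) + num ) $]
Step 9: reduce E->T. Stack=[( E] ptr=4 lookahead=) remaining=[) - ( ( id * num ) + num ) $]
Step 10: shift ). Stack=[( E )] ptr=5 lookahead=- remaining=[- ( ( id * num ) + num ) $]
Step 11: reduce F->( E ). Stack=[F] ptr=5 lookahead=- remaining=[- ( ( id * num ) + num ) $]
Step 12: reduce T->F. Stack=[T] ptr=5 lookahead=- remaining=[- ( ( id * num ) + num ) $]
Step 13: reduce E->T. Stack=[E] ptr=5 lookahead=- remaining=[- ( ( id * num ) + num ) $]
Step 14: shift -. Stack=[E -] ptr=6 lookahead=( remaining=[( ( id * num ) + num ) $]
Step 15: shift (. Stack=[E - (] ptr=7 lookahead=( remaining=[( id * num ) + num ) $]
Step 16: shift (. Stack=[E - ( (] ptr=8 lookahead=id remaining=[id * num ) + num ) $]
Step 17: shift id. Stack=[E - ( ( id] ptr=9 lookahead=* remaining=[* num ) + num ) $]
Step 18: reduce F->id. Stack=[E - ( ( F] ptr=9 lookahead=* remaining=[* num ) + num ) $]
Step 19: reduce T->F. Stack=[E - ( ( T] ptr=9 lookahead=* remaining=[* num ) + num ) $]
Step 20: shift *. Stack=[E - ( ( T *] ptr=10 lookahead=num remaining=[num ) + num ) $]
Step 21: shift num. Stack=[E - ( ( T * num] ptr=11 lookahead=) remaining=[) + num ) $]
Step 22: reduce F->num. Stack=[E - ( ( T * F] ptr=11 lookahead=) remaining=[) + num ) $]
Step 23: reduce T->T * F. Stack=[E - ( ( T] ptr=11 lookahead=) remaining=[) + num ) $]
Step 24: reduce E->T. Stack=[E - ( ( E] ptr=11 lookahead=) remaining=[) + num ) $]
Step 25: shift ). Stack=[E - ( ( E )] ptr=12 lookahead=+ remaining=[+ num ) $]
Step 26: reduce F->( E ). Stack=[E - ( F] ptr=12 lookahead=+ remaining=[+ num ) $]
Step 27: reduce T->F. Stack=[E - ( T] ptr=12 lookahead=+ remaining=[+ num ) $]
Step 28: reduce E->T. Stack=[E - ( E] ptr=12 lookahead=+ remaining=[+ num ) $]
Step 29: shift +. Stack=[E - ( E +] ptr=13 lookahead=num remaining=[num ) $]
Step 30: shift num. Stack=[E - ( E + num] ptr=14 lookahead=) remaining=[) $]
Step 31: reduce F->num. Stack=[E - ( E + F] ptr=14 lookahead=) remaining=[) $]
Step 32: reduce T->F. Stack=[E - ( E + T] ptr=14 lookahead=) remaining=[) $]
Step 33: reduce E->E + T. Stack=[E - ( E] ptr=14 lookahead=) remaining=[) $]
Step 34: shift ). Stack=[E - ( E )] ptr=15 lookahead=$ remaining=[$]
Step 35: reduce F->( E ). Stack=[E - F] ptr=15 lookahead=$ remaining=[$]
Step 36: reduce T->F. Stack=[E - T] ptr=15 lookahead=$ remaining=[$]
Step 37: reduce E->E - T. Stack=[E] ptr=15 lookahead=$ remaining=[$]
Step 38: accept. Stack=[E] ptr=15 lookahead=$ remaining=[$]

Answer: 8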